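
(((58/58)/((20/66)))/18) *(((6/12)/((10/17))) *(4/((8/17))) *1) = 1.32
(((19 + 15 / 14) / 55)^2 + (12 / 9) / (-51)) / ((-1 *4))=-9709433 / 362854800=-0.03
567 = 567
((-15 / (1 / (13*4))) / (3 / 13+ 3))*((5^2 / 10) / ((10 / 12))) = -5070 / 7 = -724.29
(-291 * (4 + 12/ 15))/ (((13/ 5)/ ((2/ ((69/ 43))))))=-200208/ 299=-669.59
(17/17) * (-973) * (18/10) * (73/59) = -639261/295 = -2166.99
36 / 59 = 0.61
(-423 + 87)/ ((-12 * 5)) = 28/ 5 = 5.60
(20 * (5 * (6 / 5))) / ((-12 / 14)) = -140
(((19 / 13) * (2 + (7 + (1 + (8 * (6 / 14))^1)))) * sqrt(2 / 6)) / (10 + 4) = 893 * sqrt(3) / 1911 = 0.81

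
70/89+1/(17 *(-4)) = 4671/6052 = 0.77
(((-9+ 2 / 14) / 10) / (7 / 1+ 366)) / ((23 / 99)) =-0.01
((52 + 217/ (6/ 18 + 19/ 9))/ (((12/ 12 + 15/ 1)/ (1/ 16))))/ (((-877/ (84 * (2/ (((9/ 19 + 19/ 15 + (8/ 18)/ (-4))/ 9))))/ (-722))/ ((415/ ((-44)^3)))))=-10710910314675/ 5233031665664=-2.05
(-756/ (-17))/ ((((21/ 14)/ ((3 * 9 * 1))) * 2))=6804/ 17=400.24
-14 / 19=-0.74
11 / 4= 2.75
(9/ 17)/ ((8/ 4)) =9/ 34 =0.26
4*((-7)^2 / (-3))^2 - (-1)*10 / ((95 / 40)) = 183196 / 171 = 1071.32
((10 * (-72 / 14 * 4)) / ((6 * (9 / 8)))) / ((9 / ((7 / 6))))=-320 / 81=-3.95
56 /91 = 8 /13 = 0.62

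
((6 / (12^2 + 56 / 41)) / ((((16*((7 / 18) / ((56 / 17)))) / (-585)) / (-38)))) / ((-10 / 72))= -44295498 / 12665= -3497.47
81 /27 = 3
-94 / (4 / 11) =-517 / 2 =-258.50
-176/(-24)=7.33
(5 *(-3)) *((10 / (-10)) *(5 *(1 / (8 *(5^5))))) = 3 / 1000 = 0.00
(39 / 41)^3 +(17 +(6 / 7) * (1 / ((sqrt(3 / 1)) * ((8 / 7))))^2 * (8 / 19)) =94036623 / 5237996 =17.95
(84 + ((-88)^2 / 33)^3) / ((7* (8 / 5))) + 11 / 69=10031334431 / 8694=1153822.69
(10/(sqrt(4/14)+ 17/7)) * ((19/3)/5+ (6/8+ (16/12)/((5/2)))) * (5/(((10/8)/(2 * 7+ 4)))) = 218484/275 -12852 * sqrt(14)/275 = 619.62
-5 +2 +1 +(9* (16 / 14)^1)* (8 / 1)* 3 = 1714 / 7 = 244.86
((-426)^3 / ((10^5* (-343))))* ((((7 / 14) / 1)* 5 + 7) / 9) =20400927 / 8575000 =2.38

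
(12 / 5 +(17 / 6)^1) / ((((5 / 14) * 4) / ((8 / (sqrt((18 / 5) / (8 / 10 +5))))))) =1099 * sqrt(58) / 225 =37.20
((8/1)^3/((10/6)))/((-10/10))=-1536/5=-307.20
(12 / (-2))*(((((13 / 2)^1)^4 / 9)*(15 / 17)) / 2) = -142805 / 272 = -525.02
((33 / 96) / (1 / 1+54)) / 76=1 / 12160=0.00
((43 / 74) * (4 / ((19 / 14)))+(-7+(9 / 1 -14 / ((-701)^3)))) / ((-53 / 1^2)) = -899072193452 / 12834686011159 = -0.07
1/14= 0.07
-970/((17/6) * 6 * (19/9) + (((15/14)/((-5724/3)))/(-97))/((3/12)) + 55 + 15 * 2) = -628333020/78307727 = -8.02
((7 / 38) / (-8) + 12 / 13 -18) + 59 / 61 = -3889151 / 241072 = -16.13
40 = 40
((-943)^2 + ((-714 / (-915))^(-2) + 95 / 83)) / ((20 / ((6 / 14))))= 12542323775409 / 658203280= 19055.40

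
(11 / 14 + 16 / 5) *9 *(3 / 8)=7533 / 560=13.45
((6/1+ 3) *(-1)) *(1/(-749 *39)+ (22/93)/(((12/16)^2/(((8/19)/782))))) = -11637005/6727264089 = -0.00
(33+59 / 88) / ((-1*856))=-0.04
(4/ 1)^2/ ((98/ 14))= 16/ 7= 2.29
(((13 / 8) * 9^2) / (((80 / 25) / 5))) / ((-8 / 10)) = -131625 / 512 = -257.08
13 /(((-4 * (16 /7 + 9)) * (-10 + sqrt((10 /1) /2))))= 0.04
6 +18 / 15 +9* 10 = 486 / 5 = 97.20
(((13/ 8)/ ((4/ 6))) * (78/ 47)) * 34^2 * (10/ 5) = 439569/ 47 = 9352.53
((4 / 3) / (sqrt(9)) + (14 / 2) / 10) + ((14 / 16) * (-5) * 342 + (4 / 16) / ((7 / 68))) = -1880773 / 1260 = -1492.68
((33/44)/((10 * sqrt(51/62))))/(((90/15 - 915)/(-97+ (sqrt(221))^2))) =-31 * sqrt(3162)/154530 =-0.01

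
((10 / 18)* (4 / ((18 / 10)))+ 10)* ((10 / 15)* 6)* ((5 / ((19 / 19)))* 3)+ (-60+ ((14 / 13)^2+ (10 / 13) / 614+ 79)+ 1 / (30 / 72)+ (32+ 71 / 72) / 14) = 548338329859 / 784470960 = 698.99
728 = 728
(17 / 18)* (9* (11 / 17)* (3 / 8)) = 33 / 16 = 2.06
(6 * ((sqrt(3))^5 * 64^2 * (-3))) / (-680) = 82944 * sqrt(3) / 85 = 1690.16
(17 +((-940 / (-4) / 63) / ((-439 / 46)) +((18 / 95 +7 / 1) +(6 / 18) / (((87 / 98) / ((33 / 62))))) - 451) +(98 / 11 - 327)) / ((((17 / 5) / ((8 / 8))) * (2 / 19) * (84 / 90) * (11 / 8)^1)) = -193593695720510 / 119337198519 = -1622.24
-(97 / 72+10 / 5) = -241 / 72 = -3.35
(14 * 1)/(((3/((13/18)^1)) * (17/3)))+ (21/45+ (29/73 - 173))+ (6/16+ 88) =-37155377/446760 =-83.17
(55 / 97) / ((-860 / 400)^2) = 22000 / 179353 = 0.12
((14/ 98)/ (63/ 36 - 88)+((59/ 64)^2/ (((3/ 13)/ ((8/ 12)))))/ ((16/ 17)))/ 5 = 618894089/ 1187020800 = 0.52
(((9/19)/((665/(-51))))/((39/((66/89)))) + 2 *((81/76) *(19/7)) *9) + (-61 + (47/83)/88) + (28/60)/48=-17130534117337/1921949069040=-8.91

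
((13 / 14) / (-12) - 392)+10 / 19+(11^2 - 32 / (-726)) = -270.51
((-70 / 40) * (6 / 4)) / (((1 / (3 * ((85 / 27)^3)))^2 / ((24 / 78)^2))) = -5280093218750 / 2424965283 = -2177.39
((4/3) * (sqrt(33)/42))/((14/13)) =13 * sqrt(33)/441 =0.17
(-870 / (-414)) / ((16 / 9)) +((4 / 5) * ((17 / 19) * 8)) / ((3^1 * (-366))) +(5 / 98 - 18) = -15773499559 / 940458960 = -16.77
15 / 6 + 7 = 19 / 2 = 9.50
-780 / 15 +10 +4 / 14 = -292 / 7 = -41.71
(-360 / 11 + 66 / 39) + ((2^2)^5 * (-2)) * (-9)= 2631338 / 143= 18400.97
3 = 3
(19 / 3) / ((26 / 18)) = 57 / 13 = 4.38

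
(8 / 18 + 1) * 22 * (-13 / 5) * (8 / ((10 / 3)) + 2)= -81796 / 225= -363.54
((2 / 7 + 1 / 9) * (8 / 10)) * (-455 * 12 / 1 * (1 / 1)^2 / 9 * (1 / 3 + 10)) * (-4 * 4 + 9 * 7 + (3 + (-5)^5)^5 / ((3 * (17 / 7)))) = 334678312944122783152400 / 4131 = 81016294588265016497.80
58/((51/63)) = 1218/17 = 71.65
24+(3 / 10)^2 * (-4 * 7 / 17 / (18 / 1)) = 20393 / 850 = 23.99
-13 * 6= -78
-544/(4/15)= -2040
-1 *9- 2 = -11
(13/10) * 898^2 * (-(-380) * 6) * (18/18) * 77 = 184043972112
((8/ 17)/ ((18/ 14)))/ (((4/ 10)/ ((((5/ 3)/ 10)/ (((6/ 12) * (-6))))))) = -70/ 1377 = -0.05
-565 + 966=401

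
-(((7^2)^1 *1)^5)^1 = -282475249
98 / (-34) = -49 / 17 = -2.88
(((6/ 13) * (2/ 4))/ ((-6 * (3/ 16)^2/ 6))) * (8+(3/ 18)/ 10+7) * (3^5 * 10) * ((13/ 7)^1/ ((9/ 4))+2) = -61585152/ 91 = -676759.91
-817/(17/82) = -66994/17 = -3940.82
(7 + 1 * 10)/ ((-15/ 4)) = -4.53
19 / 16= 1.19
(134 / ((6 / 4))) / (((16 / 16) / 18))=1608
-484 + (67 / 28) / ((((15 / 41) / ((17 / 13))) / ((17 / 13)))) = -472.82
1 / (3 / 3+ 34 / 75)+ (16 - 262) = -26739 / 109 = -245.31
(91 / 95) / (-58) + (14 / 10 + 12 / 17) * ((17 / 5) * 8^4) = 29327.34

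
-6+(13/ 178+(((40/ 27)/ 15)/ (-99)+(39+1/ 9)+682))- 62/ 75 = 714.36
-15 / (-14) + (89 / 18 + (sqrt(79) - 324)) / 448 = sqrt(79) / 448 + 2897 / 8064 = 0.38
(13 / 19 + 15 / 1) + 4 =374 / 19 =19.68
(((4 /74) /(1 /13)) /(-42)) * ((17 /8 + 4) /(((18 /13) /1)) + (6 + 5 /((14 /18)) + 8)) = -325663 /783216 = -0.42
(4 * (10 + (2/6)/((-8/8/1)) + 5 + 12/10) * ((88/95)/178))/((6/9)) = 20944/42275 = 0.50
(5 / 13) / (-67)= -5 / 871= -0.01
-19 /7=-2.71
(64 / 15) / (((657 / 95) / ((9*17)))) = 20672 / 219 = 94.39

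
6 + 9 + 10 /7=115 /7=16.43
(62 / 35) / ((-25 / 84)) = -744 / 125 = -5.95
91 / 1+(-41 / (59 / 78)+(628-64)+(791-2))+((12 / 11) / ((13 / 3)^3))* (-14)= 1389.61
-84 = -84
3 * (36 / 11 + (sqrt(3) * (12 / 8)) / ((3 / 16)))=108 / 11 + 24 * sqrt(3)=51.39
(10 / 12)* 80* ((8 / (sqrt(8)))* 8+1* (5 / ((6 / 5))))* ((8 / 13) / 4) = 5000 / 117+6400* sqrt(2) / 39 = 274.81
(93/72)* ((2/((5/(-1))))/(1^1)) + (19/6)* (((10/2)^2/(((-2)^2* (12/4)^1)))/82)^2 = -14948593/29047680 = -0.51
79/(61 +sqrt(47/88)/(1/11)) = 38552/29251 - 158 * sqrt(1034)/29251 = 1.14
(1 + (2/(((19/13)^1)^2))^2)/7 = 244565/912247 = 0.27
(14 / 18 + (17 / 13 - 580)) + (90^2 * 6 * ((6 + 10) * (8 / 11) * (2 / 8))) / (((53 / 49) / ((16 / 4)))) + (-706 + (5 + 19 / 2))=71154516731 / 136422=521576.55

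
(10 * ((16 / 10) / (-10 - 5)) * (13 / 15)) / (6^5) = -13 / 109350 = -0.00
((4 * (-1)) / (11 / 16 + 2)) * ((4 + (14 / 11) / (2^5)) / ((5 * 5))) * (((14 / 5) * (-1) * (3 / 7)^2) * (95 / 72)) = 13509 / 82775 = 0.16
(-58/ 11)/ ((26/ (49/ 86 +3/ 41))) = -0.13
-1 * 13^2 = -169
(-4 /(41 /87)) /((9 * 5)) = -116 /615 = -0.19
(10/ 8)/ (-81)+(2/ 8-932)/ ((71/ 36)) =-10868287/ 23004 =-472.45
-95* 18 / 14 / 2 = -855 / 14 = -61.07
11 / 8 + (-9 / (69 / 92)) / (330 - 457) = 1493 / 1016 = 1.47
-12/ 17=-0.71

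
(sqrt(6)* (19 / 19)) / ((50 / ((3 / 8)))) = 3* sqrt(6) / 400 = 0.02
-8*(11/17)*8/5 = -704/85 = -8.28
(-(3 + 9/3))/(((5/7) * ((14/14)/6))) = -252/5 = -50.40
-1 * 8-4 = -12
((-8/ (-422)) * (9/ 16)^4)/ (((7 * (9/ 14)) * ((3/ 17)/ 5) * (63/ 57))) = 130815/ 12099584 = 0.01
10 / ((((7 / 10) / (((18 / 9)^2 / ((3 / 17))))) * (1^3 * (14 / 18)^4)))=14871600 / 16807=884.85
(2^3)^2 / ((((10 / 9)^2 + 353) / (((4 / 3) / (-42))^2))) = 256 / 1405957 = 0.00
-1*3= -3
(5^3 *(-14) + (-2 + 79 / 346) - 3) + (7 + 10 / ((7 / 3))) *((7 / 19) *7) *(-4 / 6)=-34990283 / 19722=-1774.18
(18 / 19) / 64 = 9 / 608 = 0.01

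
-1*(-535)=535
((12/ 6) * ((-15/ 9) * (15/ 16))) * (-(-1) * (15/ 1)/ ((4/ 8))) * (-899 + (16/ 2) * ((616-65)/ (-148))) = 12886875/ 148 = 87073.48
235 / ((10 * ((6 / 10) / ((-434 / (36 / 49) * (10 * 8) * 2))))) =-99950200 / 27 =-3701859.26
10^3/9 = 1000/9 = 111.11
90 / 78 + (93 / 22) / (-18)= 1577 / 1716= 0.92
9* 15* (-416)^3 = -9718824960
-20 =-20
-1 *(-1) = 1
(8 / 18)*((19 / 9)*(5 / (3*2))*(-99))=-2090 / 27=-77.41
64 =64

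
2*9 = 18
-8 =-8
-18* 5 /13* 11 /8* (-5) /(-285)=-165 /988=-0.17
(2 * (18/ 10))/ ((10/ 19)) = 171/ 25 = 6.84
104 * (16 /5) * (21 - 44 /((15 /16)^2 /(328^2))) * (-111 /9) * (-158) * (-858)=3371450610824451584 /1125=2996844987399512.52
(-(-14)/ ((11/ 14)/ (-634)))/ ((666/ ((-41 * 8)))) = 20379296/ 3663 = 5563.55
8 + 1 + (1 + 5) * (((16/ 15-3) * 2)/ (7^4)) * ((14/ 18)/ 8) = 9.00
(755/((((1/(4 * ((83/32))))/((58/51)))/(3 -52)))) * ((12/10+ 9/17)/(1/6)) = -2617980771/578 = -4529378.50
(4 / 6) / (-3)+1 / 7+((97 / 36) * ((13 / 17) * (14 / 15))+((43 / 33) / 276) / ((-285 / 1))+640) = 66088041143 / 102965940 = 641.84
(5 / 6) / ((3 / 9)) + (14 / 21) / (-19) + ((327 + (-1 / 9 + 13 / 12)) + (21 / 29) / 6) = 6556945 / 19836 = 330.56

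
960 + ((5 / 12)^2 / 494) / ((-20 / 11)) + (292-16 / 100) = 8905087649 / 7113600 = 1251.84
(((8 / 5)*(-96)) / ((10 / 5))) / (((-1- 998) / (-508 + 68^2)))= 175616 / 555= 316.43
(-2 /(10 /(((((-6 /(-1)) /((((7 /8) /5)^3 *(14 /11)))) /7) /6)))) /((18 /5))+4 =429052 /151263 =2.84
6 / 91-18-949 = -87991 / 91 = -966.93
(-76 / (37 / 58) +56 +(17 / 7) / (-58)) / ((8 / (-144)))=8541405 / 7511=1137.19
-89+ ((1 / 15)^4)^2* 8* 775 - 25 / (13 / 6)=-133987918651 / 1332703125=-100.54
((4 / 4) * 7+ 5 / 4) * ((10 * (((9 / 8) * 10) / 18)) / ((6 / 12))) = 825 / 8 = 103.12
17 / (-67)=-17 / 67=-0.25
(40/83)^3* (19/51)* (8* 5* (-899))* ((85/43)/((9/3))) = -218636800000/221281569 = -988.05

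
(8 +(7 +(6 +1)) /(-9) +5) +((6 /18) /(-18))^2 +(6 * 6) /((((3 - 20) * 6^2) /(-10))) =596501 /49572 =12.03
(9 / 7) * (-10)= -90 / 7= -12.86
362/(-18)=-181/9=-20.11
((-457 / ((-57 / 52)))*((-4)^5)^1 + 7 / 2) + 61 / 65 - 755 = -3169025341 / 7410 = -427668.74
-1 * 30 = -30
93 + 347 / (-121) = 10906 / 121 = 90.13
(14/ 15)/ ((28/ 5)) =1/ 6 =0.17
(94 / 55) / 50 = 47 / 1375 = 0.03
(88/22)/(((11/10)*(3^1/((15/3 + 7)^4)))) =276480/11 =25134.55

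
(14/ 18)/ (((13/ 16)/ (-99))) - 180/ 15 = -1388/ 13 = -106.77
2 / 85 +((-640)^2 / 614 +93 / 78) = 453432909 / 678470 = 668.32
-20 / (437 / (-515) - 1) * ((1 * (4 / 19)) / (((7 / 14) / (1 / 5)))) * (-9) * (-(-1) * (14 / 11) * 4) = -148320 / 3553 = -41.75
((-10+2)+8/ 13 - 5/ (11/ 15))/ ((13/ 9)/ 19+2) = -347301/ 50765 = -6.84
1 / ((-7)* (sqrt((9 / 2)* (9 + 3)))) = -sqrt(6) / 126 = -0.02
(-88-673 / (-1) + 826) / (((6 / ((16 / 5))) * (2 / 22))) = 124168 / 15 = 8277.87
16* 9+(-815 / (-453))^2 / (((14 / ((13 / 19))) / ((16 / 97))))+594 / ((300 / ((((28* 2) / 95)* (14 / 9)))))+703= 280903069275607 / 330925163625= 848.84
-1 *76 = -76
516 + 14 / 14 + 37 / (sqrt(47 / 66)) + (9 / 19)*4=562.74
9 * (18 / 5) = 162 / 5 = 32.40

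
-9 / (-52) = 9 / 52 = 0.17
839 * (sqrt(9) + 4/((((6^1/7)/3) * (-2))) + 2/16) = -26009/8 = -3251.12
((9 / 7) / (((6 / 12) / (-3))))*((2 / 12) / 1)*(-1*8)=72 / 7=10.29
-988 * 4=-3952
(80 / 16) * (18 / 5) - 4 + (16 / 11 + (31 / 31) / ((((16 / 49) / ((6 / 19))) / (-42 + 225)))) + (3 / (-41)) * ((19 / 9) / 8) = 19785701 / 102828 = 192.42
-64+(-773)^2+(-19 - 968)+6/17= 10140132/17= 596478.35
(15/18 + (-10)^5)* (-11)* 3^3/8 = 59399505/16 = 3712469.06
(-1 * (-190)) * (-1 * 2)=-380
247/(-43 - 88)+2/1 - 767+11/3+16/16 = -299552/393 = -762.22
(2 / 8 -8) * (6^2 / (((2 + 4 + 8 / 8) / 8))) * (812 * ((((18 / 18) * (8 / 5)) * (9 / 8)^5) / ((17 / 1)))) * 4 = -477765459 / 2720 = -175649.07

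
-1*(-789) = 789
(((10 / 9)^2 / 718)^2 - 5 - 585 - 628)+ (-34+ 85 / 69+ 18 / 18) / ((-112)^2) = -18571672813081555 / 15247647161712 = -1218.00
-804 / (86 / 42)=-16884 / 43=-392.65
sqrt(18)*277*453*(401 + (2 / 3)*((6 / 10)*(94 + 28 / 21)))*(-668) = -552130955796*sqrt(2) / 5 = -156166217178.54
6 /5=1.20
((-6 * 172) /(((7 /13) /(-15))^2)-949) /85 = -39288301 /4165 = -9432.97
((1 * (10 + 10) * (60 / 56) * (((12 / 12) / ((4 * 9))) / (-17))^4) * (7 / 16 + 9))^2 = 14250625 / 6857170083640431328886784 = 0.00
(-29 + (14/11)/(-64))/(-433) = 10215/152416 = 0.07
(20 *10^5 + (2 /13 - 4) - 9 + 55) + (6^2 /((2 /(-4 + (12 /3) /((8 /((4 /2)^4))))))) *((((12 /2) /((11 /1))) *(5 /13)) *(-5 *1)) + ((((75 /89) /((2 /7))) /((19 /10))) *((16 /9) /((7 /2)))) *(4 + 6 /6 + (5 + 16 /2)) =483621362548 /241813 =1999980.82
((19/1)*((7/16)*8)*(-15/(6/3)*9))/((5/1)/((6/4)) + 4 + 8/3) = -3591/8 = -448.88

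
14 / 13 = 1.08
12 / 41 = 0.29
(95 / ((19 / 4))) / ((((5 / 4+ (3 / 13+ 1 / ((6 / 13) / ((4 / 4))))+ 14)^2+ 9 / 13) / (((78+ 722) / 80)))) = 4867200 / 7595857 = 0.64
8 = 8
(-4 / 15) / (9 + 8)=-0.02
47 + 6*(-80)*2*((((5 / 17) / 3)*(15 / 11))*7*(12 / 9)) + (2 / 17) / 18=-1936888 / 1683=-1150.85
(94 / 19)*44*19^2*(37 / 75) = 2907608 / 75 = 38768.11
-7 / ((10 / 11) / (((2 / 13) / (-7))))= 11 / 65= 0.17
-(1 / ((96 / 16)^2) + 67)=-2413 / 36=-67.03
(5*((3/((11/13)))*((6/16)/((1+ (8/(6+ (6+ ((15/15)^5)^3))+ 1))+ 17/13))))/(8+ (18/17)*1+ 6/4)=2535/15796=0.16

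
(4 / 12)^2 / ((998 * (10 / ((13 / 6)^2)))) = 169 / 3233520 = 0.00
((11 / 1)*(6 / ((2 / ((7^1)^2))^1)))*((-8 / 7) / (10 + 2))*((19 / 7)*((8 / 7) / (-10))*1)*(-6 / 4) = -2508 / 35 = -71.66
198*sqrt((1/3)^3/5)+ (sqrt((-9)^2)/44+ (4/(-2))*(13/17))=-991/748+ 22*sqrt(15)/5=15.72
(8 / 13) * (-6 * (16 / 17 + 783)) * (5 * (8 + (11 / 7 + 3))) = -281466240 / 1547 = -181943.27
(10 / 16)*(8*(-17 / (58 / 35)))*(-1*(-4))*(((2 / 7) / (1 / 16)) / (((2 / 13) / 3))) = -18289.66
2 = 2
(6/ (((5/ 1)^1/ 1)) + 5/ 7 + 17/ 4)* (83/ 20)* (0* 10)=0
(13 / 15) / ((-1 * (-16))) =13 / 240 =0.05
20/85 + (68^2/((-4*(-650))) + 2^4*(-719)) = -63548474/5525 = -11501.99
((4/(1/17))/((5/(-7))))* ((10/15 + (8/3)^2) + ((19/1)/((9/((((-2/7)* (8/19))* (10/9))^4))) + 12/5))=-968.99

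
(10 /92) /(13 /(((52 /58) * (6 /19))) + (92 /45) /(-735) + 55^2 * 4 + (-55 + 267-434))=330750 /36283277561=0.00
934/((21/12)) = 3736/7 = 533.71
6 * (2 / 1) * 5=60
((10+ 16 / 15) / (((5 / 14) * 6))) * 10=2324 / 45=51.64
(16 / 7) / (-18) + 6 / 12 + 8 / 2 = 4.37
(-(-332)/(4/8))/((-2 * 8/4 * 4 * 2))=-83/4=-20.75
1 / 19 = 0.05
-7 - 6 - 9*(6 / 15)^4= -8269 / 625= -13.23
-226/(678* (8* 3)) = -1/72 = -0.01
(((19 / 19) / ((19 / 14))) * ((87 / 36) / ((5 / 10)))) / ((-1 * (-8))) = 203 / 456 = 0.45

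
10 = 10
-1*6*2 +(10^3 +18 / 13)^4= 28719512839026244 / 28561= 1005549975106.83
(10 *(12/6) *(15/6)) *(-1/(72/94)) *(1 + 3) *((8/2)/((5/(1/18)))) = -11.60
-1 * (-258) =258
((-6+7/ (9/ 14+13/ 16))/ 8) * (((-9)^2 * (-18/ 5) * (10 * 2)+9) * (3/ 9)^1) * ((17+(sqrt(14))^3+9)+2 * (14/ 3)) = 3326227/ 326+1317939 * sqrt(14)/ 326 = 25329.76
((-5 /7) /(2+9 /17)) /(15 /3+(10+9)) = -85 /7224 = -0.01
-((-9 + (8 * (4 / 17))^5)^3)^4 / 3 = -6466551666164095768650798244198107829082920040721353885302847638759962950607169645145761 / 201398641800303848846206067982582952862294239763583500958364692746132654403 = -32108218845765.52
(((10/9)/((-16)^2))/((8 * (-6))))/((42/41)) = -205/2322432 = -0.00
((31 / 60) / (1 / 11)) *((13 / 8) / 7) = 4433 / 3360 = 1.32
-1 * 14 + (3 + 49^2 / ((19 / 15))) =35806 / 19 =1884.53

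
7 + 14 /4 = 21 /2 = 10.50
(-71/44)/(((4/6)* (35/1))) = -213/3080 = -0.07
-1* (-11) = 11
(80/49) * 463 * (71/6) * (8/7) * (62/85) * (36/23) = 1565280768/134113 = 11671.36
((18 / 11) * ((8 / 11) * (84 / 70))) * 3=2592 / 605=4.28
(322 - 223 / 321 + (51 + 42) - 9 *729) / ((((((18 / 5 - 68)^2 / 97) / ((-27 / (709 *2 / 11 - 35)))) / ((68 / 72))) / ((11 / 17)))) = 578953639825 / 22920592408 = 25.26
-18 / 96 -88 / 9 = -9.97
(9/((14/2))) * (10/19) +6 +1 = 7.68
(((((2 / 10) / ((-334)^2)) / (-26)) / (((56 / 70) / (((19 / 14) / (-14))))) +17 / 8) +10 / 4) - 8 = -7674606557 / 2273957504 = -3.37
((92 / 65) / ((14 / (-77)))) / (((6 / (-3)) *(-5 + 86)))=253 / 5265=0.05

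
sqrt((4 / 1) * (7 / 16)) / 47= sqrt(7) / 94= 0.03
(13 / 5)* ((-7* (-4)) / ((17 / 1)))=4.28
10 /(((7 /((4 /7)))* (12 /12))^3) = 640 /117649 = 0.01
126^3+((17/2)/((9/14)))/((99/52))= 1782341204/891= 2000382.95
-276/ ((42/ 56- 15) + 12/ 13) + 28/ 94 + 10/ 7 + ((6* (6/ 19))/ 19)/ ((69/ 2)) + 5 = 2473533299/ 90145671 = 27.44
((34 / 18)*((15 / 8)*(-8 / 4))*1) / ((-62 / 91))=7735 / 744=10.40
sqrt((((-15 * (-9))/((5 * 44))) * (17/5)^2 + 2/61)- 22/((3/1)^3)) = sqrt(23018133633)/60390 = 2.51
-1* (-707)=707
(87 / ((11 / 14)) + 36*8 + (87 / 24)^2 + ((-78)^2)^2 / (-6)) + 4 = -4342807133 / 704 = -6168760.13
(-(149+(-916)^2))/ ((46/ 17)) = -14266485/ 46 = -310140.98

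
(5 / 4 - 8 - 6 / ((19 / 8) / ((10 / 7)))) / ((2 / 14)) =-5511 / 76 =-72.51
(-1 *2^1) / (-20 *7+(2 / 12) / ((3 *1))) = 36 / 2519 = 0.01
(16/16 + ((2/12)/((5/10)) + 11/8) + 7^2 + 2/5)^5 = 9559653330861906493/24883200000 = 384181026.99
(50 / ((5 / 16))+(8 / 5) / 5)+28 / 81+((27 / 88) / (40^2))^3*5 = 7265175216326202323 / 45219210854400000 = 160.67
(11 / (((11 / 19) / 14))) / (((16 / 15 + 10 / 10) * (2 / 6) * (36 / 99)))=65835 / 62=1061.85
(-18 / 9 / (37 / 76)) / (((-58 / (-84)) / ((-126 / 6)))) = 124.94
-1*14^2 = -196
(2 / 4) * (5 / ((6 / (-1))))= -5 / 12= -0.42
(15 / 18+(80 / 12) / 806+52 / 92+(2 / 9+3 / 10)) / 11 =804614 / 4588155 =0.18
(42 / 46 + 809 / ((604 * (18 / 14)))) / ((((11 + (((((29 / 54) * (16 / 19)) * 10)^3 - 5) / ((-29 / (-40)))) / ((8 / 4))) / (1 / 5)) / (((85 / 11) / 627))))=31709670986385 / 469500457394563276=0.00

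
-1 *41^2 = -1681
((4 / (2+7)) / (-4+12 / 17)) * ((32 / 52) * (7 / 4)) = -17 / 117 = -0.15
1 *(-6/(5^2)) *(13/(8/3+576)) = -117/21700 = -0.01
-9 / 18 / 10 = -1 / 20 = -0.05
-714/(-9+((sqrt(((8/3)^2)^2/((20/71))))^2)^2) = -117113850/5284395391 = -0.02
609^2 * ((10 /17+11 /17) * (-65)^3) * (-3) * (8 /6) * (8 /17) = 68445346788000 /289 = 236835109993.08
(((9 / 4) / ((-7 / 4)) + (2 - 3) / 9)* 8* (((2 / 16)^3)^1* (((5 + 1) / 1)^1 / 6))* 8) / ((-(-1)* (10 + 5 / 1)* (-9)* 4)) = 11 / 34020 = 0.00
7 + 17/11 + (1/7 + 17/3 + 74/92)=161083/10626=15.16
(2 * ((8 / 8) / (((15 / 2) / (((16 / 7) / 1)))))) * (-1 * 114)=-2432 / 35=-69.49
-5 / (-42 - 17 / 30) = 150 / 1277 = 0.12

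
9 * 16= 144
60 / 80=0.75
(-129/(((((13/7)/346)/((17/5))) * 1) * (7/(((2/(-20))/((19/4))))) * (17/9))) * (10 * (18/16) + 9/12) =9640944/6175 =1561.29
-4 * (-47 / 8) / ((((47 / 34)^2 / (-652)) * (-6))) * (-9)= -565284 / 47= -12027.32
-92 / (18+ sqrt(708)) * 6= 207 / 8 - 23 * sqrt(177) / 8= -12.37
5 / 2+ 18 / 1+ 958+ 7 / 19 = 978.87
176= 176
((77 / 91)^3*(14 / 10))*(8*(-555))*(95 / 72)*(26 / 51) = -65498510 / 25857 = -2533.11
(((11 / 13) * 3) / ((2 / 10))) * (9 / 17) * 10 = 14850 / 221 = 67.19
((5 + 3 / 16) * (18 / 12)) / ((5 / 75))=3735 / 32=116.72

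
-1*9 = -9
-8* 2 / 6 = -8 / 3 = -2.67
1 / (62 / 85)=85 / 62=1.37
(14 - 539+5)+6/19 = -9874/19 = -519.68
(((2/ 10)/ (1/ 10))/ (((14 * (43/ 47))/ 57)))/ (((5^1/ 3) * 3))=2679/ 1505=1.78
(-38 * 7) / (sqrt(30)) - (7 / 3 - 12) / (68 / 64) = 464 / 51 - 133 * sqrt(30) / 15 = -39.47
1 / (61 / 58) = 58 / 61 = 0.95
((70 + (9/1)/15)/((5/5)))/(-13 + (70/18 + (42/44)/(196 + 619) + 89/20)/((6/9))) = -15190296/105409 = -144.11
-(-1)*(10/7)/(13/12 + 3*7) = 24/371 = 0.06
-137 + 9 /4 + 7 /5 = -2667 /20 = -133.35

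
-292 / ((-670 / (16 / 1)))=2336 / 335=6.97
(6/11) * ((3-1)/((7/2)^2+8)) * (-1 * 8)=-128/297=-0.43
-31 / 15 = -2.07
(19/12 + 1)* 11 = 28.42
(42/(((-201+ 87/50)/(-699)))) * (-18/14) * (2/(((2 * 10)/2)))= -4660/123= -37.89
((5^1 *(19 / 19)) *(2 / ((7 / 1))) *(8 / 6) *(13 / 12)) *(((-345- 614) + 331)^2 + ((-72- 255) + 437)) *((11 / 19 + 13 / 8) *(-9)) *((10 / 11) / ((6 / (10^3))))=-2446487482.91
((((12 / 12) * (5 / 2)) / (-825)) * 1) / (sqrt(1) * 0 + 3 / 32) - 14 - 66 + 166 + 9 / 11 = 42959 / 495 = 86.79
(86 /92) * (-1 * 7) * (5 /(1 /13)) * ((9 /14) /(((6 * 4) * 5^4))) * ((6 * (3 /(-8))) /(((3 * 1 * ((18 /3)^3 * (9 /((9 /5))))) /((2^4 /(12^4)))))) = 0.00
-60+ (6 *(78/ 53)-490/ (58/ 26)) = -416258/ 1537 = -270.82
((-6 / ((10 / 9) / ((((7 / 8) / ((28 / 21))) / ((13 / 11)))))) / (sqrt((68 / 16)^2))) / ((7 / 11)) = -9801 / 8840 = -1.11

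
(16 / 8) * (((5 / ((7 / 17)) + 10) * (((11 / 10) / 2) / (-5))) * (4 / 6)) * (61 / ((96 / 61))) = -1268861 / 10080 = -125.88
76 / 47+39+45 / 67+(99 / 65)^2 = 580189399 / 13304525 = 43.61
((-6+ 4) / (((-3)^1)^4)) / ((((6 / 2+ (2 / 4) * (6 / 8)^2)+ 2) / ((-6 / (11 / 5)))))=640 / 50193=0.01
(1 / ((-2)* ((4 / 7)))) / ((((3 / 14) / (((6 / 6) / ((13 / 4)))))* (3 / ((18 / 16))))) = -0.47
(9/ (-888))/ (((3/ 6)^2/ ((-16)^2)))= -384/ 37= -10.38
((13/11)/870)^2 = 169/91584900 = 0.00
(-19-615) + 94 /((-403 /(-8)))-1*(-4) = -253138 /403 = -628.13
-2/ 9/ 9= -2/ 81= -0.02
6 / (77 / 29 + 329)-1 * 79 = -126608 / 1603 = -78.98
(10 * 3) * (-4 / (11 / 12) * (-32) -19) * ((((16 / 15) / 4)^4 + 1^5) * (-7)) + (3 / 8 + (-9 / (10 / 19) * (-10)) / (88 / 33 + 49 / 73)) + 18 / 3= -5515416280739 / 217107000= -25404.14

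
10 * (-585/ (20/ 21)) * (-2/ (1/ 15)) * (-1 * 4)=-737100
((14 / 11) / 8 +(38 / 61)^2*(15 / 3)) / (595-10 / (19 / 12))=6530813 / 1831252940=0.00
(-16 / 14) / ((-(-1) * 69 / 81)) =-216 / 161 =-1.34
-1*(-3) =3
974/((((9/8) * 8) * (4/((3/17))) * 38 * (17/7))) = 3409/65892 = 0.05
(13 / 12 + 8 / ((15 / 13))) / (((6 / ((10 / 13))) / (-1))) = -37 / 36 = -1.03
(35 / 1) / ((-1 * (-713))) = 35 / 713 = 0.05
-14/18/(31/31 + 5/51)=-0.71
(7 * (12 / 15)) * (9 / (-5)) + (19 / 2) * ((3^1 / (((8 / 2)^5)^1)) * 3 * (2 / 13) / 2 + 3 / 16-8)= -56104973 / 665600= -84.29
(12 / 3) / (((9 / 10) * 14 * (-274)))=-10 / 8631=-0.00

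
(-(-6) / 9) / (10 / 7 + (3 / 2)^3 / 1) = 112 / 807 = 0.14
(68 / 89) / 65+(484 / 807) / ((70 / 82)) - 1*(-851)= 5566713671 / 6535893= 851.71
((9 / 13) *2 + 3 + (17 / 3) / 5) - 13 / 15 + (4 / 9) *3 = 389 / 65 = 5.98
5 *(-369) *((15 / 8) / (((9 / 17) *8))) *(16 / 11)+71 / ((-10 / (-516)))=544617 / 220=2475.53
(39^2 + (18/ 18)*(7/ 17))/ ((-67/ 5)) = -129320/ 1139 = -113.54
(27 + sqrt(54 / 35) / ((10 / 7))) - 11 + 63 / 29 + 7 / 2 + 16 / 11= 3 * sqrt(210) / 50 + 14755 / 638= 24.00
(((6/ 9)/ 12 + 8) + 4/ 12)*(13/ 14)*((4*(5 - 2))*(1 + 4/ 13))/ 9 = 2567/ 189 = 13.58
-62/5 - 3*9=-197/5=-39.40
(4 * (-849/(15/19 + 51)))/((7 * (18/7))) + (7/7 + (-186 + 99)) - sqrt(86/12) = -132313/1476 - sqrt(258)/6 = -92.32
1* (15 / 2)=15 / 2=7.50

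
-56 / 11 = -5.09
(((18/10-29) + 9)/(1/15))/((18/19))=-1729/6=-288.17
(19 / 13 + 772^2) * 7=54234677 / 13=4171898.23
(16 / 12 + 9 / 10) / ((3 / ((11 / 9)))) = 737 / 810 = 0.91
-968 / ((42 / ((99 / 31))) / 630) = -1437480 / 31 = -46370.32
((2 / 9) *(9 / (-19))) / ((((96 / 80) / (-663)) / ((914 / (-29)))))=-1009970 / 551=-1832.98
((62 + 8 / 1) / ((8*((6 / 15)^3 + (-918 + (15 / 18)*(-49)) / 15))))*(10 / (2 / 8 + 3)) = -787500 / 1867853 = -0.42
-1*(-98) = 98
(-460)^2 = 211600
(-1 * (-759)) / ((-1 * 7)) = -108.43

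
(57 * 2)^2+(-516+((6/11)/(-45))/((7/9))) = 4804794/385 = 12479.98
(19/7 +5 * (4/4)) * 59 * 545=1736370/7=248052.86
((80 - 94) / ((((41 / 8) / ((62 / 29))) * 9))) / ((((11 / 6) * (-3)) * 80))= 868 / 588555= 0.00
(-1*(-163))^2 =26569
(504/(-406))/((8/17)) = -153/58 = -2.64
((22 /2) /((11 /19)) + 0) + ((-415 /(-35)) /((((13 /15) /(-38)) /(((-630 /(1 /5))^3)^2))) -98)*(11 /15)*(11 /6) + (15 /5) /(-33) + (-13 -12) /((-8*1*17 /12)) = -149398145868064206093774207053 /218790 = -682838090717419471153956.80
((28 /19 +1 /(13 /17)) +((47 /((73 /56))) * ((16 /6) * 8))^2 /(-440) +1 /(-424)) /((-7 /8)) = 370685849507009 /241725118635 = 1533.50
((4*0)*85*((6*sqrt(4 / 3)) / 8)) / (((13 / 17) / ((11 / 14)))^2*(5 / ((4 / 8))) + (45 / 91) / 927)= 0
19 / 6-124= -725 / 6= -120.83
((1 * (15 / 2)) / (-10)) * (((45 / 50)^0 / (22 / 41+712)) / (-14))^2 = -1681 / 223036970688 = -0.00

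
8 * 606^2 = 2937888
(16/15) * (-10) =-32/3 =-10.67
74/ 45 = 1.64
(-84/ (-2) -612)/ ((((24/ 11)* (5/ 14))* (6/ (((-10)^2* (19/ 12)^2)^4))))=-9705840909758984375/ 20155392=-481550590023.70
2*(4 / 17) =8 / 17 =0.47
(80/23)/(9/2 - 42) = -32/345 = -0.09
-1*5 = -5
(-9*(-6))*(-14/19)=-756/19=-39.79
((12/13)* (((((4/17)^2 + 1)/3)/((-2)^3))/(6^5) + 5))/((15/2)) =53934275/87643296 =0.62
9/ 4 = 2.25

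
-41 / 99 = -0.41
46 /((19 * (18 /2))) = 46 /171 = 0.27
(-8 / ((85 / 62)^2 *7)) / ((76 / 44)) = -338272 / 960925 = -0.35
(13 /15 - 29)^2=178084 /225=791.48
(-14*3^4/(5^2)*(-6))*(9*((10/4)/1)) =30618/5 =6123.60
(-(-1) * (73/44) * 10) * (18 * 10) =32850/11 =2986.36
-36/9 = -4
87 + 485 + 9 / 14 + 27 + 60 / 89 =747995 / 1246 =600.32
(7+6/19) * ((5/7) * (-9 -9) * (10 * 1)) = -125100/133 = -940.60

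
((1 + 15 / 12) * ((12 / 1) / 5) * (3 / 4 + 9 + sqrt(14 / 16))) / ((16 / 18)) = 243 * sqrt(14) / 160 + 9477 / 160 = 64.91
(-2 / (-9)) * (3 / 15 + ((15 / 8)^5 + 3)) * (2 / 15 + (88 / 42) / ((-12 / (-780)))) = 4418080513 / 5529600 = 798.99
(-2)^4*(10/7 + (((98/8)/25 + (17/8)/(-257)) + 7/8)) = 2004304/44975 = 44.56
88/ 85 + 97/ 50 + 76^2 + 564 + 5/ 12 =32351299/ 5100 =6343.39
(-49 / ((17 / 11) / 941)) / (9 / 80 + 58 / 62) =-1257853520 / 44183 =-28469.17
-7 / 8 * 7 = -49 / 8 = -6.12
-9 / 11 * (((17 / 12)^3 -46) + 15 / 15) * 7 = 509929 / 2112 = 241.44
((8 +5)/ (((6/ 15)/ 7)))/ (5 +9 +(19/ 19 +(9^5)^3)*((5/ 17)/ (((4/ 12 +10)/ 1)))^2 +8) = 126366695/ 92651009454812576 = 0.00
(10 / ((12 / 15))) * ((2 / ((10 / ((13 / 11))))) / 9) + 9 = 1847 / 198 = 9.33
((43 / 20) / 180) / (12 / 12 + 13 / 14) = 301 / 48600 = 0.01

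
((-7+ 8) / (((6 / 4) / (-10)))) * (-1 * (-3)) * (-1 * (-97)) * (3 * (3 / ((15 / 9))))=-10476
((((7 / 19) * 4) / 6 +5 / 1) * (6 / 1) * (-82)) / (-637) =3772 / 931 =4.05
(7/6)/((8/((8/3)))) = 7/18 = 0.39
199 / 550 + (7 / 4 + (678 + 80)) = 760.11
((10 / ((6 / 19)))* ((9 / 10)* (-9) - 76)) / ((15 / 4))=-710.18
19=19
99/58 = 1.71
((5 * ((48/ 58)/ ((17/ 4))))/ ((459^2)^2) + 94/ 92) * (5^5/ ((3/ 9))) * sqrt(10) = 1071332515883553125 * sqrt(10)/ 111844075414662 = 30290.84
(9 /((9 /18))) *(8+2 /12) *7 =1029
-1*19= -19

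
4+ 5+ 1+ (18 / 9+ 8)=20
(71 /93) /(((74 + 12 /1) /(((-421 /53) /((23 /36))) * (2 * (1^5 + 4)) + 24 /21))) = -37316464 /34123467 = -1.09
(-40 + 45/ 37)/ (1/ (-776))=1113560/ 37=30096.22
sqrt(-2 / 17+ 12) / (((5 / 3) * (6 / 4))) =2 * sqrt(3434) / 85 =1.38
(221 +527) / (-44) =-17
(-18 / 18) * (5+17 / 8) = -57 / 8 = -7.12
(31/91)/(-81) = -31/7371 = -0.00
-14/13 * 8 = -112/13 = -8.62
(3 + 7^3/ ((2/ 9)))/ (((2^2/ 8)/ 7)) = 21651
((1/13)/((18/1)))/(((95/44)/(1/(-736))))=-11/4090320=-0.00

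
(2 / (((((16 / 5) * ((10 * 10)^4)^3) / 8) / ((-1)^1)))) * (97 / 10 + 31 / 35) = -741 / 14000000000000000000000000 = -0.00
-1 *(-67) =67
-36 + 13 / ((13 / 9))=-27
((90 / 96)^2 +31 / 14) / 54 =5543 / 96768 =0.06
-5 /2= -2.50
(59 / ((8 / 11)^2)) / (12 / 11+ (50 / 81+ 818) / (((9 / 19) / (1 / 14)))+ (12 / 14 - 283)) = -400733487 / 566214592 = -0.71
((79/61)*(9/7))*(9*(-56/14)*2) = -51192/427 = -119.89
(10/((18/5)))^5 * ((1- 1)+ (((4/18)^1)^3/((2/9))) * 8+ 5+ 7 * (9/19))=130917968750/90876411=1440.62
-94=-94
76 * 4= 304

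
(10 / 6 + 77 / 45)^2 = 23104 / 2025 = 11.41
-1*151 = -151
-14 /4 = -7 /2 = -3.50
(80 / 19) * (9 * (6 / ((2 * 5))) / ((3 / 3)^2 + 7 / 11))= 264 / 19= 13.89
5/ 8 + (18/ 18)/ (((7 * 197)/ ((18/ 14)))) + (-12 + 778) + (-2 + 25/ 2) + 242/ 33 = 181737247/ 231672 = 784.46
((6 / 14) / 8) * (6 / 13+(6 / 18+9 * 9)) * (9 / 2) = 14355 / 728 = 19.72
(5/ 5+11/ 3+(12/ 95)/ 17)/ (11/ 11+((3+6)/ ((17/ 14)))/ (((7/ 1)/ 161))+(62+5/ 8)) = 13936/ 697965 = 0.02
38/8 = 19/4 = 4.75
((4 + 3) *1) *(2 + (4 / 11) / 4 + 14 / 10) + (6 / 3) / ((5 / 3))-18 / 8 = 1029 / 44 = 23.39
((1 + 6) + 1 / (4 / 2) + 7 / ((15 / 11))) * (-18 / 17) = -1137 / 85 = -13.38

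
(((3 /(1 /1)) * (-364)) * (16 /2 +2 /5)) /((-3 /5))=15288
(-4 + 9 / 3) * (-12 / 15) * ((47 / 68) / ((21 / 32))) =1504 / 1785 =0.84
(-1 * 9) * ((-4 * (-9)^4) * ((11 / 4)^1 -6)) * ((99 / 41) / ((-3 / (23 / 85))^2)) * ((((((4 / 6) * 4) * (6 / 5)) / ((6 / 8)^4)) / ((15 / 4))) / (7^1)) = -301174308864 / 51839375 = -5809.76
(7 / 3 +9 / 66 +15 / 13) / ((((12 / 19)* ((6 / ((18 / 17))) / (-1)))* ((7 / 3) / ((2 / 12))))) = -59071 / 816816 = -0.07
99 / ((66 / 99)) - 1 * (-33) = 363 / 2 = 181.50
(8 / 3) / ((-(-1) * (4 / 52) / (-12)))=-416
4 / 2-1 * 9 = -7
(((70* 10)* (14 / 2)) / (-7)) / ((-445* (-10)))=-14 / 89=-0.16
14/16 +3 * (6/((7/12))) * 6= 10417/56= 186.02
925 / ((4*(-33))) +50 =5675 / 132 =42.99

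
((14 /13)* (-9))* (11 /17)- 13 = -4259 /221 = -19.27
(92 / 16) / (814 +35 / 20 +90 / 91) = 2093 / 297293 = 0.01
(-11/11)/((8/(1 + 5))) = -3/4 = -0.75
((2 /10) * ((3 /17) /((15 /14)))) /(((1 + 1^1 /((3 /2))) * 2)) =21 /2125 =0.01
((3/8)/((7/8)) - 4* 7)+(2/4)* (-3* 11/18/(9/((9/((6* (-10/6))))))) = -23083/840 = -27.48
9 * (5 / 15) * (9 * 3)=81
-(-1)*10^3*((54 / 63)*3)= 18000 / 7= 2571.43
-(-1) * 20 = 20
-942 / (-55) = 942 / 55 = 17.13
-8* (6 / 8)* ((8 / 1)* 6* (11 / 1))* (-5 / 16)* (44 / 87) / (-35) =-2904 / 203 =-14.31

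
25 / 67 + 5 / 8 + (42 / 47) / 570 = 1.00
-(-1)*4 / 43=4 / 43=0.09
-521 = -521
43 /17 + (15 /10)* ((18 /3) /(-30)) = 379 /170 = 2.23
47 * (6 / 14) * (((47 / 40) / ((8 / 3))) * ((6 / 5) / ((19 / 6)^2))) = 536787 / 505400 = 1.06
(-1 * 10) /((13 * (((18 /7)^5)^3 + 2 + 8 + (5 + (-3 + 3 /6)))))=-0.00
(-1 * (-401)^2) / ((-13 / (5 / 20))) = 160801 / 52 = 3092.33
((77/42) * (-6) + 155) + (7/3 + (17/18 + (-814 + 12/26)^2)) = 2013779987/3042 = 661992.11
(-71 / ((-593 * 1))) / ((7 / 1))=71 / 4151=0.02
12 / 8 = 3 / 2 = 1.50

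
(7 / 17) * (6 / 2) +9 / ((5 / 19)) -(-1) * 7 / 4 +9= 15703 / 340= 46.19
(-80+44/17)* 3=-3948/17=-232.24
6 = 6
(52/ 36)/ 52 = 1/ 36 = 0.03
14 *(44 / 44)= 14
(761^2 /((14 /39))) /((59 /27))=609814413 /826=738274.11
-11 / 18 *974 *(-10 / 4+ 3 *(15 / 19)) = 26785 / 342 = 78.32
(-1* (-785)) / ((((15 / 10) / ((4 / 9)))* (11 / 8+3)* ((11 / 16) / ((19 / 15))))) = 3054592 / 31185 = 97.95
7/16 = 0.44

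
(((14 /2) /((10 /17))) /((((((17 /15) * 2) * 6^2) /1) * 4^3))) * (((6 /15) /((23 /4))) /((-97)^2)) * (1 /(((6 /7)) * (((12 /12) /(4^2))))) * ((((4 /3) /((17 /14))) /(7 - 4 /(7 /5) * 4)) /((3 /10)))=-2401 /9237765609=-0.00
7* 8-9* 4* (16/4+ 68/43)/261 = 68872/1247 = 55.23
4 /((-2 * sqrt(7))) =-2 * sqrt(7) /7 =-0.76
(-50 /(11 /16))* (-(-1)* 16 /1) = -12800 /11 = -1163.64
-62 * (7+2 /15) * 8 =-53072 /15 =-3538.13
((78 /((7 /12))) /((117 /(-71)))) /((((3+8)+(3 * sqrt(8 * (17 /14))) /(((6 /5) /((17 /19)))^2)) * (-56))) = 3664105236 /21604361149 - 1111103850 * sqrt(119) /151230528043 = 0.09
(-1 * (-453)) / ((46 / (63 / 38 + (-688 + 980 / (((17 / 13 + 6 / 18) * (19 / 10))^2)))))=-24513128751 / 4251136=-5766.25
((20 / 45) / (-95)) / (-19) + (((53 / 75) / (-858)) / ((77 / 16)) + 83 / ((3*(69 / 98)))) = 269437299146 / 6856824975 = 39.29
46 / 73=0.63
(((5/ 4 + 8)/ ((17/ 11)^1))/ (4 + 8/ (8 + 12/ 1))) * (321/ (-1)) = -59385/ 136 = -436.65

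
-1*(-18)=18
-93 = -93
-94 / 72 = -47 / 36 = -1.31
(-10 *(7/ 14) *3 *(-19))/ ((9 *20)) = 1.58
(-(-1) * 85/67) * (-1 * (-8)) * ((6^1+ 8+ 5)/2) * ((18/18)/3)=6460/201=32.14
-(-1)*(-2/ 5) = -2/ 5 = -0.40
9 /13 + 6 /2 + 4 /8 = 109 /26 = 4.19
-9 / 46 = -0.20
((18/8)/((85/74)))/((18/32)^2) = 6.19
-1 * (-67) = 67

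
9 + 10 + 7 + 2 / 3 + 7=101 / 3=33.67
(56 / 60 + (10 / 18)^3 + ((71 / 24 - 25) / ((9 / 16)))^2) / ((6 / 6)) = 1536.58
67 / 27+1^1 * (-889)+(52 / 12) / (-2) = -888.69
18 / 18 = 1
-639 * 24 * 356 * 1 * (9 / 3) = -16378848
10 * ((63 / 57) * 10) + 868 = 18592 / 19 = 978.53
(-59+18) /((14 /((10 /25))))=-1.17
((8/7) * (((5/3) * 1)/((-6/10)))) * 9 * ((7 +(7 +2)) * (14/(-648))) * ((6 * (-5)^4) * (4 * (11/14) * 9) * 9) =66000000/7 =9428571.43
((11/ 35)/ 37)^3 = 1331/ 2171747375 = 0.00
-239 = -239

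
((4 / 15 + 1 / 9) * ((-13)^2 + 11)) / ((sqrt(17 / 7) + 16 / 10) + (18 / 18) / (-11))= -1086470 / 1601 + 102850 * sqrt(119) / 1601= 22.17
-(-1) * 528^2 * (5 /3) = 464640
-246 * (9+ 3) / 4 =-738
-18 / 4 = -9 / 2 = -4.50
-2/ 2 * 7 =-7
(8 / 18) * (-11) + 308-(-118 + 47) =3367 / 9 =374.11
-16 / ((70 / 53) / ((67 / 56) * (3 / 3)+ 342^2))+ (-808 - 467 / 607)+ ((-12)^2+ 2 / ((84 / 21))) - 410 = -1418024.08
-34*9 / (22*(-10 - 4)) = 153 / 154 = 0.99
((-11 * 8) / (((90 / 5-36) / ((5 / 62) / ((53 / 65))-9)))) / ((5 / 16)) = -10295648 / 73935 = -139.25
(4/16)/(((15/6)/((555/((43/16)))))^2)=3154176/1849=1705.88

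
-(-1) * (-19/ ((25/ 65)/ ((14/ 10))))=-1729/ 25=-69.16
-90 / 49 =-1.84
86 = 86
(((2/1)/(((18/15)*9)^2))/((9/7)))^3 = 0.00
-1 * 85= -85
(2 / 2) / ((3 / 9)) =3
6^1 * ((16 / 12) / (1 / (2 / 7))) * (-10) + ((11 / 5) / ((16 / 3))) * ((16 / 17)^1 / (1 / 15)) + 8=-1075 / 119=-9.03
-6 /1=-6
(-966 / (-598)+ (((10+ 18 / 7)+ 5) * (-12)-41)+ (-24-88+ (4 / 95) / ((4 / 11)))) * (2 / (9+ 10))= -6261158 / 164255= -38.12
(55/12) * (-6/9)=-55/18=-3.06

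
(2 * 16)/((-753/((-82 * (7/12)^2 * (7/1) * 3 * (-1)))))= -56252/2259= -24.90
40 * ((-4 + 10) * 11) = 2640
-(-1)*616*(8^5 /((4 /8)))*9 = 363331584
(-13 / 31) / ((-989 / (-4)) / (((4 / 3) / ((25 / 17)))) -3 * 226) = 3536 / 3417471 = 0.00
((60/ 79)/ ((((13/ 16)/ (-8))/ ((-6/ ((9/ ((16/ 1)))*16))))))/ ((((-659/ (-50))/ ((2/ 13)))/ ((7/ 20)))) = 179200/ 8798309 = 0.02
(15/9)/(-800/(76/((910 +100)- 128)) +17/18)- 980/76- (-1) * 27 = 850856206/60322663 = 14.11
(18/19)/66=3/209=0.01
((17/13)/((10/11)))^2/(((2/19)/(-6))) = -117.94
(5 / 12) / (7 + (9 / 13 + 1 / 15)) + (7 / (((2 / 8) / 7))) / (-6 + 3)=-1185217 / 18156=-65.28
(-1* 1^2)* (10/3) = -3.33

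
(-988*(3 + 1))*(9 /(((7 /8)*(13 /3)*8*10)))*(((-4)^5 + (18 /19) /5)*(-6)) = -126051552 /175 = -720294.58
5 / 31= 0.16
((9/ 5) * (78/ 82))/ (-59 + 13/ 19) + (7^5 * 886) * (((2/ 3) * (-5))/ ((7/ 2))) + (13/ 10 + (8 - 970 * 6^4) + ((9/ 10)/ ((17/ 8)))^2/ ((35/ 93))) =-532072007033562623/ 34462816500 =-15439016.92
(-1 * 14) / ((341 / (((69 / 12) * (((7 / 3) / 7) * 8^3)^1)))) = -41216 / 1023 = -40.29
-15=-15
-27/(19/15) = -405/19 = -21.32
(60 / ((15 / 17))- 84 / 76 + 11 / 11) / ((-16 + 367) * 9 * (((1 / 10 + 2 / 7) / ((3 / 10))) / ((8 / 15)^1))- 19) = 72240 / 8082619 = 0.01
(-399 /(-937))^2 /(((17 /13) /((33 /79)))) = 68297229 /1179112367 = 0.06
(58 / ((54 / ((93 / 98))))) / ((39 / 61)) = 54839 / 34398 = 1.59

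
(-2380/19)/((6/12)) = -4760/19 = -250.53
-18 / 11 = -1.64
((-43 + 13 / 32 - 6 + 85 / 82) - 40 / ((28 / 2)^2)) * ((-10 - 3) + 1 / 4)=156594225 / 257152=608.96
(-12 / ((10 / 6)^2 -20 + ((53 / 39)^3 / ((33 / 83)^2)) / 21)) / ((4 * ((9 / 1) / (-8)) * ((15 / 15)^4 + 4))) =-904377474 / 27921838865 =-0.03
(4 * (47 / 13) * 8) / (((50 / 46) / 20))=138368 / 65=2128.74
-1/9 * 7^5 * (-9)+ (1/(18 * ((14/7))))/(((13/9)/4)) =218492/13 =16807.08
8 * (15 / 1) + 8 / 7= 848 / 7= 121.14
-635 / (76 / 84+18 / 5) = -66675 / 473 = -140.96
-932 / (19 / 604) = -562928 / 19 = -29627.79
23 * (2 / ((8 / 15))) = 86.25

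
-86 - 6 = -92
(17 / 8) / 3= 17 / 24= 0.71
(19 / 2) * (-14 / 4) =-133 / 4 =-33.25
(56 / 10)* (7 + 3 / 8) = 41.30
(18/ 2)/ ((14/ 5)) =45/ 14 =3.21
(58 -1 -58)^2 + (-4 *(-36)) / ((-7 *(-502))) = 1829 / 1757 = 1.04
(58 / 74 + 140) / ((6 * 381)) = 5209 / 84582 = 0.06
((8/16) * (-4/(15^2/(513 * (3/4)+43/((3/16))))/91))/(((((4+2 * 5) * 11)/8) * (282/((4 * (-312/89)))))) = 235808/1521879975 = 0.00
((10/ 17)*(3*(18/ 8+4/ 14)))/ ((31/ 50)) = 26625/ 3689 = 7.22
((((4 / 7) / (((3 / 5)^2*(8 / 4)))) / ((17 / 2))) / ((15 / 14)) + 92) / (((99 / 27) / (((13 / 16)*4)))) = 137371 / 1683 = 81.62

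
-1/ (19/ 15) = -15/ 19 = -0.79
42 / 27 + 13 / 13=23 / 9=2.56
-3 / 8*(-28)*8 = 84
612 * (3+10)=7956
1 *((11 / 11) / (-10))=-1 / 10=-0.10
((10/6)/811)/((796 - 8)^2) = 5/1510756752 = 0.00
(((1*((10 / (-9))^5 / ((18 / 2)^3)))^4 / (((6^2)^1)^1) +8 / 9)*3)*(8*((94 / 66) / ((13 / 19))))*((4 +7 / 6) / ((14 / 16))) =24333995314494497916872508502672876288 / 92802172611045734922847687335997587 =262.21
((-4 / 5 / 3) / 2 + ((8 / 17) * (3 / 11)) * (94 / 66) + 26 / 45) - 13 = -229057 / 18513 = -12.37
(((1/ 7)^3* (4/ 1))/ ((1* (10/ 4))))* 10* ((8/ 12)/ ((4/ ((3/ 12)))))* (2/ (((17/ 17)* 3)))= 4/ 3087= 0.00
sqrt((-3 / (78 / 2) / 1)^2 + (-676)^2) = sqrt(77228945) / 13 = 676.00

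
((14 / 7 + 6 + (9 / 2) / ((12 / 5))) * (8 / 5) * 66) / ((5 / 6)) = 31284 / 25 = 1251.36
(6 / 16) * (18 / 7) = 27 / 28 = 0.96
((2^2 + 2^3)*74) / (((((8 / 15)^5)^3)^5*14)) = 1787176346888324551244238178245756450677719212442352836323067322155111469328403472900390625 / 94359813335027239281334552804568707357730005478892003683862635872256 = 18940015709260714370274.49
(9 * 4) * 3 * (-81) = -8748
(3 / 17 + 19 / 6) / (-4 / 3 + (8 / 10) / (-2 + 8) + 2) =1705 / 408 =4.18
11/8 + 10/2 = 51/8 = 6.38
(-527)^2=277729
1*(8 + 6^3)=224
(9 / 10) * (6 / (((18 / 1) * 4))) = 3 / 40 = 0.08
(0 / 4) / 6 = 0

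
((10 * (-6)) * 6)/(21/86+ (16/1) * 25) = -30960/34421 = -0.90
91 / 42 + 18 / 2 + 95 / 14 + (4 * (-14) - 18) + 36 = -421 / 21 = -20.05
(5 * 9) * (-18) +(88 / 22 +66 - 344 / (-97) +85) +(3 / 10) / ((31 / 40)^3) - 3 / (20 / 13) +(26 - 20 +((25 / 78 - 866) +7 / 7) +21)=-3359429330477 / 2253987060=-1490.44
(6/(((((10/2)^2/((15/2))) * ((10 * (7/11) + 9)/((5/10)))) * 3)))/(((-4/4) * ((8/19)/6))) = -1881/6760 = -0.28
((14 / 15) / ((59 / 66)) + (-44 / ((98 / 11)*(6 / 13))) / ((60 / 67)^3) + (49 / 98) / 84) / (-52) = 1995833657 / 7493472000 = 0.27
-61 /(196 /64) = -976 /49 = -19.92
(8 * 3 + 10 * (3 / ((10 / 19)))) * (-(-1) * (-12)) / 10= -486 / 5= -97.20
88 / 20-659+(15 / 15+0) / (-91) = -297848 / 455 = -654.61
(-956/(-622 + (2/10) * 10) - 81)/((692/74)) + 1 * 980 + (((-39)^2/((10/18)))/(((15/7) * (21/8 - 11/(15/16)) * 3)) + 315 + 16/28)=1240.32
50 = 50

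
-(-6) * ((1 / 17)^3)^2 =6 / 24137569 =0.00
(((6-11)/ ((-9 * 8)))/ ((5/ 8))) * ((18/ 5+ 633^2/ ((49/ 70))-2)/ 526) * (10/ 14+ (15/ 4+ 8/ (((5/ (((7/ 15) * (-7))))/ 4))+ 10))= -135523415837/ 173974500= -778.98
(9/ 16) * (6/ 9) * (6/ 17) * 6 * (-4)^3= -864/ 17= -50.82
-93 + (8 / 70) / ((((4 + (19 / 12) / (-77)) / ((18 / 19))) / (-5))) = -6506763 / 69863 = -93.14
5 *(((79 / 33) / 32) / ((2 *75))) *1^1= 0.00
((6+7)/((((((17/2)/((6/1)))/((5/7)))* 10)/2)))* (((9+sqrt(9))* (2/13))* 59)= 16992/119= 142.79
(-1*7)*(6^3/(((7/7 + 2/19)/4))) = -5472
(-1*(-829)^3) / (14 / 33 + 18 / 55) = 94004260185 / 124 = 758098872.46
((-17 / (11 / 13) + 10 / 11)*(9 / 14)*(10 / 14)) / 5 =-1899 / 1078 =-1.76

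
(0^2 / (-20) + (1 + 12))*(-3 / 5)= -39 / 5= -7.80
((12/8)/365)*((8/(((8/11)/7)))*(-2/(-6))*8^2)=2464/365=6.75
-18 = -18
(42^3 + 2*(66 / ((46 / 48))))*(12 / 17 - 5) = -124625016 / 391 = -318734.06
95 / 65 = 19 / 13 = 1.46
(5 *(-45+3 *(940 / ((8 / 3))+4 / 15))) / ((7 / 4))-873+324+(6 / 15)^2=410603 / 175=2346.30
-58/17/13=-58/221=-0.26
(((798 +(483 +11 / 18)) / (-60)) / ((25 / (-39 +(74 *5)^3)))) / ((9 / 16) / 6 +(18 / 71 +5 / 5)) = -331857736675756 / 10330875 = -32122906.98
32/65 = 0.49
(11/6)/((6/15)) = 55/12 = 4.58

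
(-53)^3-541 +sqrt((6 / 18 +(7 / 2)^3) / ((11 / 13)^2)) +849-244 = -148813 +13 * sqrt(6222) / 132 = -148805.23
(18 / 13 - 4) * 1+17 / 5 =51 / 65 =0.78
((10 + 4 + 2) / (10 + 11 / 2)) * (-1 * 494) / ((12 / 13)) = -552.43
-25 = -25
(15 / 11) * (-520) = -7800 / 11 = -709.09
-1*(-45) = 45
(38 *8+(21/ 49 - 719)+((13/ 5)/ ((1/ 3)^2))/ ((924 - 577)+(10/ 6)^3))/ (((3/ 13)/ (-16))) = 14324526008/ 498435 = 28739.01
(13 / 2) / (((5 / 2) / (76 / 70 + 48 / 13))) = 12.42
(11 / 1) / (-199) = -11 / 199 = -0.06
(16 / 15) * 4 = 64 / 15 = 4.27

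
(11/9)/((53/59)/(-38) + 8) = 0.15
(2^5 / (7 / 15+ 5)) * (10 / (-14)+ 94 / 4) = 38280 / 287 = 133.38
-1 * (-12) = 12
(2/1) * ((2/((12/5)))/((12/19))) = 2.64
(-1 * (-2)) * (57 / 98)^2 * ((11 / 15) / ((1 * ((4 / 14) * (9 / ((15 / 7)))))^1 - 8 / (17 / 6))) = -67507 / 220892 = -0.31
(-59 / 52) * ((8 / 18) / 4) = -59 / 468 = -0.13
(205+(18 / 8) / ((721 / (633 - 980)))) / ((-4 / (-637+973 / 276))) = 14688898769 / 454848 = 32294.08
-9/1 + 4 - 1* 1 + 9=3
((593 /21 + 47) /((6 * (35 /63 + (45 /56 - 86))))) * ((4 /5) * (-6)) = 30336 /42659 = 0.71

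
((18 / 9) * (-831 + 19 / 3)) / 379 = -4.35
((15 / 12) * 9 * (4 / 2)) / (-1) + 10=-25 / 2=-12.50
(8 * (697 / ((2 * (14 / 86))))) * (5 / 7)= 599420 / 49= 12233.06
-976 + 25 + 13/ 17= -16154/ 17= -950.24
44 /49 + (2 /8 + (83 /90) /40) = 206567 /176400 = 1.17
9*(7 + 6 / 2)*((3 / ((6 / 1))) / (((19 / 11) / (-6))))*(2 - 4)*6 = 35640 / 19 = 1875.79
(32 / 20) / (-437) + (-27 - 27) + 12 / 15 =-23250 / 437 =-53.20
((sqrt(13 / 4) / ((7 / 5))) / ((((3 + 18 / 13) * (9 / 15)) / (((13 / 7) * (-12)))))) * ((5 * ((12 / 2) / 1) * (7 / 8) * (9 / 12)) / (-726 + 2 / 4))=0.30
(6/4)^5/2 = 243/64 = 3.80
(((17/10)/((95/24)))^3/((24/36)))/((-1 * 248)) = -1591812/3322328125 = -0.00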